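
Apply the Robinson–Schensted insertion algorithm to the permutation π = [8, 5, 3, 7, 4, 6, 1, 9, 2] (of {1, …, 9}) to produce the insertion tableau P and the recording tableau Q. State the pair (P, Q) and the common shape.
P = [1, 2, 6, 9] / [3, 4] / [5, 7] / [8];  Q = [1, 4, 6, 8] / [2, 5] / [3, 9] / [7];  common shape = (4, 2, 2, 1)

Row-insert the values π_1, π_2, … into P one at a time, bumping the leftmost entry strictly greater than the inserted value down to the next row. The recording tableau Q records, in position (i, j), the step at which that cell was added to P.
  Insert 8 (step 1): P = [8];  Q = [1]
  Insert 5 (step 2): P = [5] / [8];  Q = [1] / [2]
  Insert 3 (step 3): P = [3] / [5] / [8];  Q = [1] / [2] / [3]
  Insert 7 (step 4): P = [3, 7] / [5] / [8];  Q = [1, 4] / [2] / [3]
  Insert 4 (step 5): P = [3, 4] / [5, 7] / [8];  Q = [1, 4] / [2, 5] / [3]
  Insert 6 (step 6): P = [3, 4, 6] / [5, 7] / [8];  Q = [1, 4, 6] / [2, 5] / [3]
  Insert 1 (step 7): P = [1, 4, 6] / [3, 7] / [5] / [8];  Q = [1, 4, 6] / [2, 5] / [3] / [7]
  Insert 9 (step 8): P = [1, 4, 6, 9] / [3, 7] / [5] / [8];  Q = [1, 4, 6, 8] / [2, 5] / [3] / [7]
  Insert 2 (step 9): P = [1, 2, 6, 9] / [3, 4] / [5, 7] / [8];  Q = [1, 4, 6, 8] / [2, 5] / [3, 9] / [7]
Final shape: (4, 2, 2, 1).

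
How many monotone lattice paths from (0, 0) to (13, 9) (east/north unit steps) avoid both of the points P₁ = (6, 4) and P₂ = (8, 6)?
Number of paths = 233492

Inclusion–exclusion. Total paths: C(22, 13) = 497420. Through P₁: C(10, 6)·C(12, 7) = 166320. Through P₂: C(14, 8)·C(8, 5) = 168168. Since P₁ is strictly southwest of P₂, a monotone path through both must visit P₁ then P₂; paths through both = C(10, 6)·C(4, 2)·C(8, 5) = 70560. Avoid both = 497420 − 166320 − 168168 + 70560 = 233492.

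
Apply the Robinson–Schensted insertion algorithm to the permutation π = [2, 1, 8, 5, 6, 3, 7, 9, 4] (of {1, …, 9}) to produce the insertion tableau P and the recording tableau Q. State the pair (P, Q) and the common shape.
P = [1, 3, 4, 7, 9] / [2, 5, 6] / [8];  Q = [1, 3, 5, 7, 8] / [2, 4, 9] / [6];  common shape = (5, 3, 1)

Row-insert the values π_1, π_2, … into P one at a time, bumping the leftmost entry strictly greater than the inserted value down to the next row. The recording tableau Q records, in position (i, j), the step at which that cell was added to P.
  Insert 2 (step 1): P = [2];  Q = [1]
  Insert 1 (step 2): P = [1] / [2];  Q = [1] / [2]
  Insert 8 (step 3): P = [1, 8] / [2];  Q = [1, 3] / [2]
  Insert 5 (step 4): P = [1, 5] / [2, 8];  Q = [1, 3] / [2, 4]
  Insert 6 (step 5): P = [1, 5, 6] / [2, 8];  Q = [1, 3, 5] / [2, 4]
  Insert 3 (step 6): P = [1, 3, 6] / [2, 5] / [8];  Q = [1, 3, 5] / [2, 4] / [6]
  Insert 7 (step 7): P = [1, 3, 6, 7] / [2, 5] / [8];  Q = [1, 3, 5, 7] / [2, 4] / [6]
  Insert 9 (step 8): P = [1, 3, 6, 7, 9] / [2, 5] / [8];  Q = [1, 3, 5, 7, 8] / [2, 4] / [6]
  Insert 4 (step 9): P = [1, 3, 4, 7, 9] / [2, 5, 6] / [8];  Q = [1, 3, 5, 7, 8] / [2, 4, 9] / [6]
Final shape: (5, 3, 1).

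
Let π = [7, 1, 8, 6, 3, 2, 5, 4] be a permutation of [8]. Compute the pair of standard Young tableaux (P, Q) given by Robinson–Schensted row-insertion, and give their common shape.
P = [1, 2, 4] / [3, 5] / [6, 8] / [7];  Q = [1, 3, 7] / [2, 4] / [5, 8] / [6];  common shape = (3, 2, 2, 1)

Row-insert the values π_1, π_2, … into P one at a time, bumping the leftmost entry strictly greater than the inserted value down to the next row. The recording tableau Q records, in position (i, j), the step at which that cell was added to P.
  Insert 7 (step 1): P = [7];  Q = [1]
  Insert 1 (step 2): P = [1] / [7];  Q = [1] / [2]
  Insert 8 (step 3): P = [1, 8] / [7];  Q = [1, 3] / [2]
  Insert 6 (step 4): P = [1, 6] / [7, 8];  Q = [1, 3] / [2, 4]
  Insert 3 (step 5): P = [1, 3] / [6, 8] / [7];  Q = [1, 3] / [2, 4] / [5]
  Insert 2 (step 6): P = [1, 2] / [3, 8] / [6] / [7];  Q = [1, 3] / [2, 4] / [5] / [6]
  Insert 5 (step 7): P = [1, 2, 5] / [3, 8] / [6] / [7];  Q = [1, 3, 7] / [2, 4] / [5] / [6]
  Insert 4 (step 8): P = [1, 2, 4] / [3, 5] / [6, 8] / [7];  Q = [1, 3, 7] / [2, 4] / [5, 8] / [6]
Final shape: (3, 2, 2, 1).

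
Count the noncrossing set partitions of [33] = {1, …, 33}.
C_33 = 212336130412243110

These noncrossing partitions are counted by the Catalan number C_n = (1/(n + 1)) · C(2n, n). For n = 33: C_33 = (1/34) · C(66, 33) = 7219428434016265740/34 = 212336130412243110.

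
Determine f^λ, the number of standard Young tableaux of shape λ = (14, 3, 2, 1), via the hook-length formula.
# SYT of shape (14, 3, 2, 1) = 408576

Hook-length formula: f^λ = n! / Π hook(c), product over all cells c of the Young diagram. For λ = (14, 3, 2, 1), n = 20 boxes. Hook lengths by row (left-to-right, top-to-bottom): [17, 15, 13, 11, 10, 9, 8, 7, 6, 5, 4, 3, 2, 1]; [5, 3, 1]; [3, 1]; [1]. Product of hooks = 5954588640000. So f^λ = 20! / 5954588640000 = 2432902008176640000 / 5954588640000 = 408576.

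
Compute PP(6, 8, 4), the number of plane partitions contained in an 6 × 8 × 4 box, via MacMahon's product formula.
PP(6, 8, 4) = 90474964580

Evaluate the triple product over i = 1..6, j = 1..8, k = 1..4. The factors are (2/1) · (3/2) · (4/3) · (5/4) · (3/2) · (4/3) · (5/4) · (6/5) · … (192 factors total). The numerators and denominators telescope so the product is an integer; carrying out the multiplication exactly gives PP(6, 8, 4) = 90474964580.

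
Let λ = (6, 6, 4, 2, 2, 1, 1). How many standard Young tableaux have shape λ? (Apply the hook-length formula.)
# SYT of shape (6, 6, 4, 2, 2, 1, 1) = 2566537974

Hook-length formula: f^λ = n! / Π hook(c), product over all cells c of the Young diagram. For λ = (6, 6, 4, 2, 2, 1, 1), n = 22 boxes. Hook lengths by row (left-to-right, top-to-bottom): [12, 9, 6, 5, 3, 2]; [11, 8, 5, 4, 2, 1]; [8, 5, 2, 1]; [5, 2]; [4, 1]; [2]; [1]. Product of hooks = 437944320000. So f^λ = 22! / 437944320000 = 1124000727777607680000 / 437944320000 = 2566537974.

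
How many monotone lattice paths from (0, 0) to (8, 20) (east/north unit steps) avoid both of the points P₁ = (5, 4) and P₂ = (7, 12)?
Number of paths = 2583549

Inclusion–exclusion. Total paths: C(28, 8) = 3108105. Through P₁: C(9, 5)·C(19, 3) = 122094. Through P₂: C(19, 7)·C(9, 1) = 453492. Since P₁ is strictly southwest of P₂, a monotone path through both must visit P₁ then P₂; paths through both = C(9, 5)·C(10, 2)·C(9, 1) = 51030. Avoid both = 3108105 − 122094 − 453492 + 51030 = 2583549.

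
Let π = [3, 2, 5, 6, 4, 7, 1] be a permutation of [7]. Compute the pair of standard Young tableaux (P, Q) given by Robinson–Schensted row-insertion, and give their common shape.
P = [1, 4, 6, 7] / [2, 5] / [3];  Q = [1, 3, 4, 6] / [2, 5] / [7];  common shape = (4, 2, 1)

Row-insert the values π_1, π_2, … into P one at a time, bumping the leftmost entry strictly greater than the inserted value down to the next row. The recording tableau Q records, in position (i, j), the step at which that cell was added to P.
  Insert 3 (step 1): P = [3];  Q = [1]
  Insert 2 (step 2): P = [2] / [3];  Q = [1] / [2]
  Insert 5 (step 3): P = [2, 5] / [3];  Q = [1, 3] / [2]
  Insert 6 (step 4): P = [2, 5, 6] / [3];  Q = [1, 3, 4] / [2]
  Insert 4 (step 5): P = [2, 4, 6] / [3, 5];  Q = [1, 3, 4] / [2, 5]
  Insert 7 (step 6): P = [2, 4, 6, 7] / [3, 5];  Q = [1, 3, 4, 6] / [2, 5]
  Insert 1 (step 7): P = [1, 4, 6, 7] / [2, 5] / [3];  Q = [1, 3, 4, 6] / [2, 5] / [7]
Final shape: (4, 2, 1).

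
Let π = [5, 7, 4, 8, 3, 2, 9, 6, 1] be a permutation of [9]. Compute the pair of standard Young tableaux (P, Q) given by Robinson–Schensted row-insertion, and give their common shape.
P = [1, 6, 8, 9] / [2, 7] / [3] / [4] / [5];  Q = [1, 2, 4, 7] / [3, 8] / [5] / [6] / [9];  common shape = (4, 2, 1, 1, 1)

Row-insert the values π_1, π_2, … into P one at a time, bumping the leftmost entry strictly greater than the inserted value down to the next row. The recording tableau Q records, in position (i, j), the step at which that cell was added to P.
  Insert 5 (step 1): P = [5];  Q = [1]
  Insert 7 (step 2): P = [5, 7];  Q = [1, 2]
  Insert 4 (step 3): P = [4, 7] / [5];  Q = [1, 2] / [3]
  Insert 8 (step 4): P = [4, 7, 8] / [5];  Q = [1, 2, 4] / [3]
  Insert 3 (step 5): P = [3, 7, 8] / [4] / [5];  Q = [1, 2, 4] / [3] / [5]
  Insert 2 (step 6): P = [2, 7, 8] / [3] / [4] / [5];  Q = [1, 2, 4] / [3] / [5] / [6]
  Insert 9 (step 7): P = [2, 7, 8, 9] / [3] / [4] / [5];  Q = [1, 2, 4, 7] / [3] / [5] / [6]
  Insert 6 (step 8): P = [2, 6, 8, 9] / [3, 7] / [4] / [5];  Q = [1, 2, 4, 7] / [3, 8] / [5] / [6]
  Insert 1 (step 9): P = [1, 6, 8, 9] / [2, 7] / [3] / [4] / [5];  Q = [1, 2, 4, 7] / [3, 8] / [5] / [6] / [9]
Final shape: (4, 2, 1, 1, 1).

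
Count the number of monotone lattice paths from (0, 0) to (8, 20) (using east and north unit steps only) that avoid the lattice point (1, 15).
Number of paths = 3095433

Total paths from (0, 0) to (8, 20): C(28, 8) = 3108105. Paths through (1, 15): (paths (0, 0) → (1, 15)) × (paths (1, 15) → (8, 20)) = C(16, 1) · C(12, 7) = 16 · 792 = 12672. Avoidance count = 3108105 − 12672 = 3095433.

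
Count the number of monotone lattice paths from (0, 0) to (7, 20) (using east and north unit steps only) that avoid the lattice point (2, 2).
Number of paths = 686136

Total paths from (0, 0) to (7, 20): C(27, 7) = 888030. Paths through (2, 2): (paths (0, 0) → (2, 2)) × (paths (2, 2) → (7, 20)) = C(4, 2) · C(23, 5) = 6 · 33649 = 201894. Avoidance count = 888030 − 201894 = 686136.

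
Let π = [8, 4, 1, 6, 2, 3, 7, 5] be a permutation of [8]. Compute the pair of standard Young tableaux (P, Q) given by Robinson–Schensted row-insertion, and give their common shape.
P = [1, 2, 3, 5] / [4, 6, 7] / [8];  Q = [1, 4, 6, 7] / [2, 5, 8] / [3];  common shape = (4, 3, 1)

Row-insert the values π_1, π_2, … into P one at a time, bumping the leftmost entry strictly greater than the inserted value down to the next row. The recording tableau Q records, in position (i, j), the step at which that cell was added to P.
  Insert 8 (step 1): P = [8];  Q = [1]
  Insert 4 (step 2): P = [4] / [8];  Q = [1] / [2]
  Insert 1 (step 3): P = [1] / [4] / [8];  Q = [1] / [2] / [3]
  Insert 6 (step 4): P = [1, 6] / [4] / [8];  Q = [1, 4] / [2] / [3]
  Insert 2 (step 5): P = [1, 2] / [4, 6] / [8];  Q = [1, 4] / [2, 5] / [3]
  Insert 3 (step 6): P = [1, 2, 3] / [4, 6] / [8];  Q = [1, 4, 6] / [2, 5] / [3]
  Insert 7 (step 7): P = [1, 2, 3, 7] / [4, 6] / [8];  Q = [1, 4, 6, 7] / [2, 5] / [3]
  Insert 5 (step 8): P = [1, 2, 3, 5] / [4, 6, 7] / [8];  Q = [1, 4, 6, 7] / [2, 5, 8] / [3]
Final shape: (4, 3, 1).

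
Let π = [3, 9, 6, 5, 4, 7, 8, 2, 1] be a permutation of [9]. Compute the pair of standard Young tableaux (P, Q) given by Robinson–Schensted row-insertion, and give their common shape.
P = [1, 4, 7, 8] / [2] / [3] / [5] / [6] / [9];  Q = [1, 2, 6, 7] / [3] / [4] / [5] / [8] / [9];  common shape = (4, 1, 1, 1, 1, 1)

Row-insert the values π_1, π_2, … into P one at a time, bumping the leftmost entry strictly greater than the inserted value down to the next row. The recording tableau Q records, in position (i, j), the step at which that cell was added to P.
  Insert 3 (step 1): P = [3];  Q = [1]
  Insert 9 (step 2): P = [3, 9];  Q = [1, 2]
  Insert 6 (step 3): P = [3, 6] / [9];  Q = [1, 2] / [3]
  Insert 5 (step 4): P = [3, 5] / [6] / [9];  Q = [1, 2] / [3] / [4]
  Insert 4 (step 5): P = [3, 4] / [5] / [6] / [9];  Q = [1, 2] / [3] / [4] / [5]
  Insert 7 (step 6): P = [3, 4, 7] / [5] / [6] / [9];  Q = [1, 2, 6] / [3] / [4] / [5]
  Insert 8 (step 7): P = [3, 4, 7, 8] / [5] / [6] / [9];  Q = [1, 2, 6, 7] / [3] / [4] / [5]
  Insert 2 (step 8): P = [2, 4, 7, 8] / [3] / [5] / [6] / [9];  Q = [1, 2, 6, 7] / [3] / [4] / [5] / [8]
  Insert 1 (step 9): P = [1, 4, 7, 8] / [2] / [3] / [5] / [6] / [9];  Q = [1, 2, 6, 7] / [3] / [4] / [5] / [8] / [9]
Final shape: (4, 1, 1, 1, 1, 1).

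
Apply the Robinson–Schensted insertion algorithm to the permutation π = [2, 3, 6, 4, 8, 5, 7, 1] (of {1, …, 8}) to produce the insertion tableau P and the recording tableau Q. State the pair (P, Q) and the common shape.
P = [1, 3, 4, 5, 7] / [2, 8] / [6];  Q = [1, 2, 3, 5, 7] / [4, 6] / [8];  common shape = (5, 2, 1)

Row-insert the values π_1, π_2, … into P one at a time, bumping the leftmost entry strictly greater than the inserted value down to the next row. The recording tableau Q records, in position (i, j), the step at which that cell was added to P.
  Insert 2 (step 1): P = [2];  Q = [1]
  Insert 3 (step 2): P = [2, 3];  Q = [1, 2]
  Insert 6 (step 3): P = [2, 3, 6];  Q = [1, 2, 3]
  Insert 4 (step 4): P = [2, 3, 4] / [6];  Q = [1, 2, 3] / [4]
  Insert 8 (step 5): P = [2, 3, 4, 8] / [6];  Q = [1, 2, 3, 5] / [4]
  Insert 5 (step 6): P = [2, 3, 4, 5] / [6, 8];  Q = [1, 2, 3, 5] / [4, 6]
  Insert 7 (step 7): P = [2, 3, 4, 5, 7] / [6, 8];  Q = [1, 2, 3, 5, 7] / [4, 6]
  Insert 1 (step 8): P = [1, 3, 4, 5, 7] / [2, 8] / [6];  Q = [1, 2, 3, 5, 7] / [4, 6] / [8]
Final shape: (5, 2, 1).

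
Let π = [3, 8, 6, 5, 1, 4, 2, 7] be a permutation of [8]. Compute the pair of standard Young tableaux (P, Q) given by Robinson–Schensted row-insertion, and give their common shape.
P = [1, 2, 7] / [3, 4] / [5] / [6] / [8];  Q = [1, 2, 8] / [3, 6] / [4] / [5] / [7];  common shape = (3, 2, 1, 1, 1)

Row-insert the values π_1, π_2, … into P one at a time, bumping the leftmost entry strictly greater than the inserted value down to the next row. The recording tableau Q records, in position (i, j), the step at which that cell was added to P.
  Insert 3 (step 1): P = [3];  Q = [1]
  Insert 8 (step 2): P = [3, 8];  Q = [1, 2]
  Insert 6 (step 3): P = [3, 6] / [8];  Q = [1, 2] / [3]
  Insert 5 (step 4): P = [3, 5] / [6] / [8];  Q = [1, 2] / [3] / [4]
  Insert 1 (step 5): P = [1, 5] / [3] / [6] / [8];  Q = [1, 2] / [3] / [4] / [5]
  Insert 4 (step 6): P = [1, 4] / [3, 5] / [6] / [8];  Q = [1, 2] / [3, 6] / [4] / [5]
  Insert 2 (step 7): P = [1, 2] / [3, 4] / [5] / [6] / [8];  Q = [1, 2] / [3, 6] / [4] / [5] / [7]
  Insert 7 (step 8): P = [1, 2, 7] / [3, 4] / [5] / [6] / [8];  Q = [1, 2, 8] / [3, 6] / [4] / [5] / [7]
Final shape: (3, 2, 1, 1, 1).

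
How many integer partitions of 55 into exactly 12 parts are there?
p(55, 12 parts) = 36578

Partitions of n into exactly k parts are in bijection with partitions of n − k into at most k parts (subtract 1 from each part). So p(55, exactly 12) = p(43, parts ≤ 12). Computing via the recurrence p(m, j) = p(m, j−1) + p(m−j, j) gives 36578.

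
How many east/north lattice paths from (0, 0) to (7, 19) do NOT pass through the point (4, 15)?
Number of paths = 522140

Total paths from (0, 0) to (7, 19): C(26, 7) = 657800. Paths through (4, 15): (paths (0, 0) → (4, 15)) × (paths (4, 15) → (7, 19)) = C(19, 4) · C(7, 3) = 3876 · 35 = 135660. Avoidance count = 657800 − 135660 = 522140.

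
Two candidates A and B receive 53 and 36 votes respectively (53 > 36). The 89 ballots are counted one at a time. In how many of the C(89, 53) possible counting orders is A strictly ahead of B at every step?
Strict-lead orderings = 1982863344348895866846516

Total orderings of the 89 votes with 53 for A: C(89, 53) = 10380872802767748949961172. By the Bertrand ballot formula (Cycle Lemma / reflection principle), the number of orderings in which A is strictly ahead of B throughout is (p − q)/(p + q) · C(p + q, p) = (53 − 36)/(53 + 36) · 10380872802767748949961172 = 1982863344348895866846516.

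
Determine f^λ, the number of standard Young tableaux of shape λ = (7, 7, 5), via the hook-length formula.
# SYT of shape (7, 7, 5) = 831402

Hook-length formula: f^λ = n! / Π hook(c), product over all cells c of the Young diagram. For λ = (7, 7, 5), n = 19 boxes. Hook lengths by row (left-to-right, top-to-bottom): [9, 8, 7, 6, 5, 3, 2]; [8, 7, 6, 5, 4, 2, 1]; [5, 4, 3, 2, 1]. Product of hooks = 146313216000. So f^λ = 19! / 146313216000 = 121645100408832000 / 146313216000 = 831402.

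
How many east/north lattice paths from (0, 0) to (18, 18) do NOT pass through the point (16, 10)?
Number of paths = 8836107225

Total paths from (0, 0) to (18, 18): C(36, 18) = 9075135300. Paths through (16, 10): (paths (0, 0) → (16, 10)) × (paths (16, 10) → (18, 18)) = C(26, 16) · C(10, 2) = 5311735 · 45 = 239028075. Avoidance count = 9075135300 − 239028075 = 8836107225.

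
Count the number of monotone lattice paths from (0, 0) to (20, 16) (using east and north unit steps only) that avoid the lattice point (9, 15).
Number of paths = 7292182062

Total paths from (0, 0) to (20, 16): C(36, 20) = 7307872110. Paths through (9, 15): (paths (0, 0) → (9, 15)) × (paths (9, 15) → (20, 16)) = C(24, 9) · C(12, 11) = 1307504 · 12 = 15690048. Avoidance count = 7307872110 − 15690048 = 7292182062.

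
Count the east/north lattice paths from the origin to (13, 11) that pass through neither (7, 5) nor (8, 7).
Number of paths = 1252902

Inclusion–exclusion. Total paths: C(24, 13) = 2496144. Through P₁: C(12, 7)·C(12, 6) = 731808. Through P₂: C(15, 8)·C(9, 5) = 810810. Since P₁ is strictly southwest of P₂, a monotone path through both must visit P₁ then P₂; paths through both = C(12, 7)·C(3, 1)·C(9, 5) = 299376. Avoid both = 2496144 − 731808 − 810810 + 299376 = 1252902.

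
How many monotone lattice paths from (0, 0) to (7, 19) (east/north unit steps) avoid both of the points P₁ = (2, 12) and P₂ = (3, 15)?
Number of paths = 554088

Inclusion–exclusion. Total paths: C(26, 7) = 657800. Through P₁: C(14, 2)·C(12, 5) = 72072. Through P₂: C(18, 3)·C(8, 4) = 57120. Since P₁ is strictly southwest of P₂, a monotone path through both must visit P₁ then P₂; paths through both = C(14, 2)·C(4, 1)·C(8, 4) = 25480. Avoid both = 657800 − 72072 − 57120 + 25480 = 554088.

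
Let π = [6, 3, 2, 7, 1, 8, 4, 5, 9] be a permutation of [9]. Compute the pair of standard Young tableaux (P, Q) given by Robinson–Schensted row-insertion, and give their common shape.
P = [1, 4, 5, 9] / [2, 7, 8] / [3] / [6];  Q = [1, 4, 6, 9] / [2, 7, 8] / [3] / [5];  common shape = (4, 3, 1, 1)

Row-insert the values π_1, π_2, … into P one at a time, bumping the leftmost entry strictly greater than the inserted value down to the next row. The recording tableau Q records, in position (i, j), the step at which that cell was added to P.
  Insert 6 (step 1): P = [6];  Q = [1]
  Insert 3 (step 2): P = [3] / [6];  Q = [1] / [2]
  Insert 2 (step 3): P = [2] / [3] / [6];  Q = [1] / [2] / [3]
  Insert 7 (step 4): P = [2, 7] / [3] / [6];  Q = [1, 4] / [2] / [3]
  Insert 1 (step 5): P = [1, 7] / [2] / [3] / [6];  Q = [1, 4] / [2] / [3] / [5]
  Insert 8 (step 6): P = [1, 7, 8] / [2] / [3] / [6];  Q = [1, 4, 6] / [2] / [3] / [5]
  Insert 4 (step 7): P = [1, 4, 8] / [2, 7] / [3] / [6];  Q = [1, 4, 6] / [2, 7] / [3] / [5]
  Insert 5 (step 8): P = [1, 4, 5] / [2, 7, 8] / [3] / [6];  Q = [1, 4, 6] / [2, 7, 8] / [3] / [5]
  Insert 9 (step 9): P = [1, 4, 5, 9] / [2, 7, 8] / [3] / [6];  Q = [1, 4, 6, 9] / [2, 7, 8] / [3] / [5]
Final shape: (4, 3, 1, 1).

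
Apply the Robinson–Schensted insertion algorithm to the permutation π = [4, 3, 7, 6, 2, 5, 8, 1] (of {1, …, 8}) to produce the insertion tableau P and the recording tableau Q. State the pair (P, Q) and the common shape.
P = [1, 5, 8] / [2, 6] / [3, 7] / [4];  Q = [1, 3, 7] / [2, 4] / [5, 6] / [8];  common shape = (3, 2, 2, 1)

Row-insert the values π_1, π_2, … into P one at a time, bumping the leftmost entry strictly greater than the inserted value down to the next row. The recording tableau Q records, in position (i, j), the step at which that cell was added to P.
  Insert 4 (step 1): P = [4];  Q = [1]
  Insert 3 (step 2): P = [3] / [4];  Q = [1] / [2]
  Insert 7 (step 3): P = [3, 7] / [4];  Q = [1, 3] / [2]
  Insert 6 (step 4): P = [3, 6] / [4, 7];  Q = [1, 3] / [2, 4]
  Insert 2 (step 5): P = [2, 6] / [3, 7] / [4];  Q = [1, 3] / [2, 4] / [5]
  Insert 5 (step 6): P = [2, 5] / [3, 6] / [4, 7];  Q = [1, 3] / [2, 4] / [5, 6]
  Insert 8 (step 7): P = [2, 5, 8] / [3, 6] / [4, 7];  Q = [1, 3, 7] / [2, 4] / [5, 6]
  Insert 1 (step 8): P = [1, 5, 8] / [2, 6] / [3, 7] / [4];  Q = [1, 3, 7] / [2, 4] / [5, 6] / [8]
Final shape: (3, 2, 2, 1).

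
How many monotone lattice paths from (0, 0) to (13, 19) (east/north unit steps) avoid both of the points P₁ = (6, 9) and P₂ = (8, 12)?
Number of paths = 189907720

Inclusion–exclusion. Total paths: C(32, 13) = 347373600. Through P₁: C(15, 6)·C(17, 7) = 97337240. Through P₂: C(20, 8)·C(12, 5) = 99768240. Since P₁ is strictly southwest of P₂, a monotone path through both must visit P₁ then P₂; paths through both = C(15, 6)·C(5, 2)·C(12, 5) = 39639600. Avoid both = 347373600 − 97337240 − 99768240 + 39639600 = 189907720.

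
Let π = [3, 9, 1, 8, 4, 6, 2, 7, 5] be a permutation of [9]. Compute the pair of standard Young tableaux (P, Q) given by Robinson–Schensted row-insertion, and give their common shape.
P = [1, 2, 5, 7] / [3, 4, 6] / [8] / [9];  Q = [1, 2, 6, 8] / [3, 4, 9] / [5] / [7];  common shape = (4, 3, 1, 1)

Row-insert the values π_1, π_2, … into P one at a time, bumping the leftmost entry strictly greater than the inserted value down to the next row. The recording tableau Q records, in position (i, j), the step at which that cell was added to P.
  Insert 3 (step 1): P = [3];  Q = [1]
  Insert 9 (step 2): P = [3, 9];  Q = [1, 2]
  Insert 1 (step 3): P = [1, 9] / [3];  Q = [1, 2] / [3]
  Insert 8 (step 4): P = [1, 8] / [3, 9];  Q = [1, 2] / [3, 4]
  Insert 4 (step 5): P = [1, 4] / [3, 8] / [9];  Q = [1, 2] / [3, 4] / [5]
  Insert 6 (step 6): P = [1, 4, 6] / [3, 8] / [9];  Q = [1, 2, 6] / [3, 4] / [5]
  Insert 2 (step 7): P = [1, 2, 6] / [3, 4] / [8] / [9];  Q = [1, 2, 6] / [3, 4] / [5] / [7]
  Insert 7 (step 8): P = [1, 2, 6, 7] / [3, 4] / [8] / [9];  Q = [1, 2, 6, 8] / [3, 4] / [5] / [7]
  Insert 5 (step 9): P = [1, 2, 5, 7] / [3, 4, 6] / [8] / [9];  Q = [1, 2, 6, 8] / [3, 4, 9] / [5] / [7]
Final shape: (4, 3, 1, 1).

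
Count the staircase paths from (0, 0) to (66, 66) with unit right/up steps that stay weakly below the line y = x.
C_66 = 5632681584560312734993915705849145100

These NE paths below the diagonal are counted by the Catalan number C_n = (1/(n + 1)) · C(2n, n). For n = 66: C_66 = (1/67) · C(132, 66) = 377389666165540953244592352291892721700/67 = 5632681584560312734993915705849145100.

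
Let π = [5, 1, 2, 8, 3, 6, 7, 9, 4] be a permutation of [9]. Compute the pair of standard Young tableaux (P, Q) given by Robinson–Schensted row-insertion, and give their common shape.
P = [1, 2, 3, 4, 7, 9] / [5, 6] / [8];  Q = [1, 3, 4, 6, 7, 8] / [2, 5] / [9];  common shape = (6, 2, 1)

Row-insert the values π_1, π_2, … into P one at a time, bumping the leftmost entry strictly greater than the inserted value down to the next row. The recording tableau Q records, in position (i, j), the step at which that cell was added to P.
  Insert 5 (step 1): P = [5];  Q = [1]
  Insert 1 (step 2): P = [1] / [5];  Q = [1] / [2]
  Insert 2 (step 3): P = [1, 2] / [5];  Q = [1, 3] / [2]
  Insert 8 (step 4): P = [1, 2, 8] / [5];  Q = [1, 3, 4] / [2]
  Insert 3 (step 5): P = [1, 2, 3] / [5, 8];  Q = [1, 3, 4] / [2, 5]
  Insert 6 (step 6): P = [1, 2, 3, 6] / [5, 8];  Q = [1, 3, 4, 6] / [2, 5]
  Insert 7 (step 7): P = [1, 2, 3, 6, 7] / [5, 8];  Q = [1, 3, 4, 6, 7] / [2, 5]
  Insert 9 (step 8): P = [1, 2, 3, 6, 7, 9] / [5, 8];  Q = [1, 3, 4, 6, 7, 8] / [2, 5]
  Insert 4 (step 9): P = [1, 2, 3, 4, 7, 9] / [5, 6] / [8];  Q = [1, 3, 4, 6, 7, 8] / [2, 5] / [9]
Final shape: (6, 2, 1).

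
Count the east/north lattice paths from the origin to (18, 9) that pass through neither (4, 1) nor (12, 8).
Number of paths = 2431410

Inclusion–exclusion. Total paths: C(27, 18) = 4686825. Through P₁: C(5, 4)·C(22, 14) = 1598850. Through P₂: C(20, 12)·C(7, 6) = 881790. Since P₁ is strictly southwest of P₂, a monotone path through both must visit P₁ then P₂; paths through both = C(5, 4)·C(15, 8)·C(7, 6) = 225225. Avoid both = 4686825 − 1598850 − 881790 + 225225 = 2431410.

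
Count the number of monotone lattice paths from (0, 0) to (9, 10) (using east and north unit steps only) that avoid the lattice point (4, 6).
Number of paths = 65918

Total paths from (0, 0) to (9, 10): C(19, 9) = 92378. Paths through (4, 6): (paths (0, 0) → (4, 6)) × (paths (4, 6) → (9, 10)) = C(10, 4) · C(9, 5) = 210 · 126 = 26460. Avoidance count = 92378 − 26460 = 65918.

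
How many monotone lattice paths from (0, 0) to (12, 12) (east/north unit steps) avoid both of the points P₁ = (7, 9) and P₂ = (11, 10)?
Number of paths = 1176968

Inclusion–exclusion. Total paths: C(24, 12) = 2704156. Through P₁: C(16, 7)·C(8, 5) = 640640. Through P₂: C(21, 11)·C(3, 1) = 1058148. Since P₁ is strictly southwest of P₂, a monotone path through both must visit P₁ then P₂; paths through both = C(16, 7)·C(5, 4)·C(3, 1) = 171600. Avoid both = 2704156 − 640640 − 1058148 + 171600 = 1176968.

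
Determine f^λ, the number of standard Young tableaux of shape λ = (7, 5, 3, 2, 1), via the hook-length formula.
# SYT of shape (7, 5, 3, 2, 1) = 13366080

Hook-length formula: f^λ = n! / Π hook(c), product over all cells c of the Young diagram. For λ = (7, 5, 3, 2, 1), n = 18 boxes. Hook lengths by row (left-to-right, top-to-bottom): [11, 9, 7, 5, 4, 2, 1]; [8, 6, 4, 2, 1]; [5, 3, 1]; [3, 1]; [1]. Product of hooks = 479001600. So f^λ = 18! / 479001600 = 6402373705728000 / 479001600 = 13366080.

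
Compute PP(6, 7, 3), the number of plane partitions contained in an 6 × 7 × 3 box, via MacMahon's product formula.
PP(6, 7, 3) = 131589315

Evaluate the triple product over i = 1..6, j = 1..7, k = 1..3. The factors are (2/1) · (3/2) · (4/3) · (3/2) · (4/3) · (5/4) · (4/3) · (5/4) · … (126 factors total). The numerators and denominators telescope so the product is an integer; carrying out the multiplication exactly gives PP(6, 7, 3) = 131589315.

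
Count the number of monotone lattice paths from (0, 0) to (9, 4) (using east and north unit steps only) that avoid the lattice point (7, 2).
Number of paths = 499

Total paths from (0, 0) to (9, 4): C(13, 9) = 715. Paths through (7, 2): (paths (0, 0) → (7, 2)) × (paths (7, 2) → (9, 4)) = C(9, 7) · C(4, 2) = 36 · 6 = 216. Avoidance count = 715 − 216 = 499.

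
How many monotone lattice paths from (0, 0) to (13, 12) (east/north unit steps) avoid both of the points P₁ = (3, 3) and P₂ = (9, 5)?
Number of paths = 2876880

Inclusion–exclusion. Total paths: C(25, 13) = 5200300. Through P₁: C(6, 3)·C(19, 10) = 1847560. Through P₂: C(14, 9)·C(11, 4) = 660660. Since P₁ is strictly southwest of P₂, a monotone path through both must visit P₁ then P₂; paths through both = C(6, 3)·C(8, 6)·C(11, 4) = 184800. Avoid both = 5200300 − 1847560 − 660660 + 184800 = 2876880.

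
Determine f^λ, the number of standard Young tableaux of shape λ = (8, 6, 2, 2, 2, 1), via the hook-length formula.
# SYT of shape (8, 6, 2, 2, 2, 1) = 307676880

Hook-length formula: f^λ = n! / Π hook(c), product over all cells c of the Young diagram. For λ = (8, 6, 2, 2, 2, 1), n = 21 boxes. Hook lengths by row (left-to-right, top-to-bottom): [13, 11, 7, 6, 5, 4, 2, 1]; [10, 8, 4, 3, 2, 1]; [5, 3]; [4, 2]; [3, 1]; [1]. Product of hooks = 166053888000. So f^λ = 21! / 166053888000 = 51090942171709440000 / 166053888000 = 307676880.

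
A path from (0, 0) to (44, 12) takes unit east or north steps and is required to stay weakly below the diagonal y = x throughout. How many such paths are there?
Number of paths = 409481092020

By the reflection principle (André's argument), the number of monotone paths to (44, 12) with n ≤ m that never go above y = x is C(56, 44) − C(56, 45) = 558383307300 − 148902215280 = 409481092020.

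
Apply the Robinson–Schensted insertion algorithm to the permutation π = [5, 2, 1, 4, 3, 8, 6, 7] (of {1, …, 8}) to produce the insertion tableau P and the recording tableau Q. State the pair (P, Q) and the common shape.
P = [1, 3, 6, 7] / [2, 4, 8] / [5];  Q = [1, 4, 6, 8] / [2, 5, 7] / [3];  common shape = (4, 3, 1)

Row-insert the values π_1, π_2, … into P one at a time, bumping the leftmost entry strictly greater than the inserted value down to the next row. The recording tableau Q records, in position (i, j), the step at which that cell was added to P.
  Insert 5 (step 1): P = [5];  Q = [1]
  Insert 2 (step 2): P = [2] / [5];  Q = [1] / [2]
  Insert 1 (step 3): P = [1] / [2] / [5];  Q = [1] / [2] / [3]
  Insert 4 (step 4): P = [1, 4] / [2] / [5];  Q = [1, 4] / [2] / [3]
  Insert 3 (step 5): P = [1, 3] / [2, 4] / [5];  Q = [1, 4] / [2, 5] / [3]
  Insert 8 (step 6): P = [1, 3, 8] / [2, 4] / [5];  Q = [1, 4, 6] / [2, 5] / [3]
  Insert 6 (step 7): P = [1, 3, 6] / [2, 4, 8] / [5];  Q = [1, 4, 6] / [2, 5, 7] / [3]
  Insert 7 (step 8): P = [1, 3, 6, 7] / [2, 4, 8] / [5];  Q = [1, 4, 6, 8] / [2, 5, 7] / [3]
Final shape: (4, 3, 1).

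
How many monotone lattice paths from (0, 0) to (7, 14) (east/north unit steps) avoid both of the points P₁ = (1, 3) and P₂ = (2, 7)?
Number of paths = 54104

Inclusion–exclusion. Total paths: C(21, 7) = 116280. Through P₁: C(4, 1)·C(17, 6) = 49504. Through P₂: C(9, 2)·C(12, 5) = 28512. Since P₁ is strictly southwest of P₂, a monotone path through both must visit P₁ then P₂; paths through both = C(4, 1)·C(5, 1)·C(12, 5) = 15840. Avoid both = 116280 − 49504 − 28512 + 15840 = 54104.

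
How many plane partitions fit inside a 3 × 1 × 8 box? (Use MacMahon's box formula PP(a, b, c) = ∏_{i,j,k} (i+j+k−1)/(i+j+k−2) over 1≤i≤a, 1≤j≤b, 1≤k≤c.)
PP(3, 1, 8) = 165

Evaluate the triple product over i = 1..3, j = 1..1, k = 1..8. The factors are (2/1) · (3/2) · (4/3) · (5/4) · (6/5) · (7/6) · (8/7) · (9/8) · … (24 factors total). The numerators and denominators telescope so the product is an integer; carrying out the multiplication exactly gives PP(3, 1, 8) = 165.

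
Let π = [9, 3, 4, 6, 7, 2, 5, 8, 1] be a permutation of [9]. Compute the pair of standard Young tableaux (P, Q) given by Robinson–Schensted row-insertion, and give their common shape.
P = [1, 4, 5, 7, 8] / [2, 6] / [3] / [9];  Q = [1, 3, 4, 5, 8] / [2, 7] / [6] / [9];  common shape = (5, 2, 1, 1)

Row-insert the values π_1, π_2, … into P one at a time, bumping the leftmost entry strictly greater than the inserted value down to the next row. The recording tableau Q records, in position (i, j), the step at which that cell was added to P.
  Insert 9 (step 1): P = [9];  Q = [1]
  Insert 3 (step 2): P = [3] / [9];  Q = [1] / [2]
  Insert 4 (step 3): P = [3, 4] / [9];  Q = [1, 3] / [2]
  Insert 6 (step 4): P = [3, 4, 6] / [9];  Q = [1, 3, 4] / [2]
  Insert 7 (step 5): P = [3, 4, 6, 7] / [9];  Q = [1, 3, 4, 5] / [2]
  Insert 2 (step 6): P = [2, 4, 6, 7] / [3] / [9];  Q = [1, 3, 4, 5] / [2] / [6]
  Insert 5 (step 7): P = [2, 4, 5, 7] / [3, 6] / [9];  Q = [1, 3, 4, 5] / [2, 7] / [6]
  Insert 8 (step 8): P = [2, 4, 5, 7, 8] / [3, 6] / [9];  Q = [1, 3, 4, 5, 8] / [2, 7] / [6]
  Insert 1 (step 9): P = [1, 4, 5, 7, 8] / [2, 6] / [3] / [9];  Q = [1, 3, 4, 5, 8] / [2, 7] / [6] / [9]
Final shape: (5, 2, 1, 1).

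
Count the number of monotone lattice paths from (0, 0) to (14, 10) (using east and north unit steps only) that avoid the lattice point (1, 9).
Number of paths = 1961116

Total paths from (0, 0) to (14, 10): C(24, 14) = 1961256. Paths through (1, 9): (paths (0, 0) → (1, 9)) × (paths (1, 9) → (14, 10)) = C(10, 1) · C(14, 13) = 10 · 14 = 140. Avoidance count = 1961256 − 140 = 1961116.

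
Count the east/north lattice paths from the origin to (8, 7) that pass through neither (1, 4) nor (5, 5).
Number of paths = 3565

Inclusion–exclusion. Total paths: C(15, 8) = 6435. Through P₁: C(5, 1)·C(10, 7) = 600. Through P₂: C(10, 5)·C(5, 3) = 2520. Since P₁ is strictly southwest of P₂, a monotone path through both must visit P₁ then P₂; paths through both = C(5, 1)·C(5, 4)·C(5, 3) = 250. Avoid both = 6435 − 600 − 2520 + 250 = 3565.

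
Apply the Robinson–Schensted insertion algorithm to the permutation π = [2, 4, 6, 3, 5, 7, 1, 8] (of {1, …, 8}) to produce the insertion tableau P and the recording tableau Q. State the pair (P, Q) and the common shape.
P = [1, 3, 5, 7, 8] / [2, 6] / [4];  Q = [1, 2, 3, 6, 8] / [4, 5] / [7];  common shape = (5, 2, 1)

Row-insert the values π_1, π_2, … into P one at a time, bumping the leftmost entry strictly greater than the inserted value down to the next row. The recording tableau Q records, in position (i, j), the step at which that cell was added to P.
  Insert 2 (step 1): P = [2];  Q = [1]
  Insert 4 (step 2): P = [2, 4];  Q = [1, 2]
  Insert 6 (step 3): P = [2, 4, 6];  Q = [1, 2, 3]
  Insert 3 (step 4): P = [2, 3, 6] / [4];  Q = [1, 2, 3] / [4]
  Insert 5 (step 5): P = [2, 3, 5] / [4, 6];  Q = [1, 2, 3] / [4, 5]
  Insert 7 (step 6): P = [2, 3, 5, 7] / [4, 6];  Q = [1, 2, 3, 6] / [4, 5]
  Insert 1 (step 7): P = [1, 3, 5, 7] / [2, 6] / [4];  Q = [1, 2, 3, 6] / [4, 5] / [7]
  Insert 8 (step 8): P = [1, 3, 5, 7, 8] / [2, 6] / [4];  Q = [1, 2, 3, 6, 8] / [4, 5] / [7]
Final shape: (5, 2, 1).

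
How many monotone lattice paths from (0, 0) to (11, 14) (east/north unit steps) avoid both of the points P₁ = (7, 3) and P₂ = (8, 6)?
Number of paths = 3877305

Inclusion–exclusion. Total paths: C(25, 11) = 4457400. Through P₁: C(10, 7)·C(15, 4) = 163800. Through P₂: C(14, 8)·C(11, 3) = 495495. Since P₁ is strictly southwest of P₂, a monotone path through both must visit P₁ then P₂; paths through both = C(10, 7)·C(4, 1)·C(11, 3) = 79200. Avoid both = 4457400 − 163800 − 495495 + 79200 = 3877305.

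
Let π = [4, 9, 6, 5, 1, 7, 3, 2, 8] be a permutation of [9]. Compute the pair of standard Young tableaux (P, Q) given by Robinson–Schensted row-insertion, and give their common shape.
P = [1, 2, 7, 8] / [3, 5] / [4] / [6] / [9];  Q = [1, 2, 6, 9] / [3, 7] / [4] / [5] / [8];  common shape = (4, 2, 1, 1, 1)

Row-insert the values π_1, π_2, … into P one at a time, bumping the leftmost entry strictly greater than the inserted value down to the next row. The recording tableau Q records, in position (i, j), the step at which that cell was added to P.
  Insert 4 (step 1): P = [4];  Q = [1]
  Insert 9 (step 2): P = [4, 9];  Q = [1, 2]
  Insert 6 (step 3): P = [4, 6] / [9];  Q = [1, 2] / [3]
  Insert 5 (step 4): P = [4, 5] / [6] / [9];  Q = [1, 2] / [3] / [4]
  Insert 1 (step 5): P = [1, 5] / [4] / [6] / [9];  Q = [1, 2] / [3] / [4] / [5]
  Insert 7 (step 6): P = [1, 5, 7] / [4] / [6] / [9];  Q = [1, 2, 6] / [3] / [4] / [5]
  Insert 3 (step 7): P = [1, 3, 7] / [4, 5] / [6] / [9];  Q = [1, 2, 6] / [3, 7] / [4] / [5]
  Insert 2 (step 8): P = [1, 2, 7] / [3, 5] / [4] / [6] / [9];  Q = [1, 2, 6] / [3, 7] / [4] / [5] / [8]
  Insert 8 (step 9): P = [1, 2, 7, 8] / [3, 5] / [4] / [6] / [9];  Q = [1, 2, 6, 9] / [3, 7] / [4] / [5] / [8]
Final shape: (4, 2, 1, 1, 1).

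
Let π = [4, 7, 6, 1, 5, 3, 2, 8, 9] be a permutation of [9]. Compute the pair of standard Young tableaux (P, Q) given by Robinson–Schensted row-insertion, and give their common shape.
P = [1, 2, 8, 9] / [3, 5] / [4] / [6] / [7];  Q = [1, 2, 8, 9] / [3, 5] / [4] / [6] / [7];  common shape = (4, 2, 1, 1, 1)

Row-insert the values π_1, π_2, … into P one at a time, bumping the leftmost entry strictly greater than the inserted value down to the next row. The recording tableau Q records, in position (i, j), the step at which that cell was added to P.
  Insert 4 (step 1): P = [4];  Q = [1]
  Insert 7 (step 2): P = [4, 7];  Q = [1, 2]
  Insert 6 (step 3): P = [4, 6] / [7];  Q = [1, 2] / [3]
  Insert 1 (step 4): P = [1, 6] / [4] / [7];  Q = [1, 2] / [3] / [4]
  Insert 5 (step 5): P = [1, 5] / [4, 6] / [7];  Q = [1, 2] / [3, 5] / [4]
  Insert 3 (step 6): P = [1, 3] / [4, 5] / [6] / [7];  Q = [1, 2] / [3, 5] / [4] / [6]
  Insert 2 (step 7): P = [1, 2] / [3, 5] / [4] / [6] / [7];  Q = [1, 2] / [3, 5] / [4] / [6] / [7]
  Insert 8 (step 8): P = [1, 2, 8] / [3, 5] / [4] / [6] / [7];  Q = [1, 2, 8] / [3, 5] / [4] / [6] / [7]
  Insert 9 (step 9): P = [1, 2, 8, 9] / [3, 5] / [4] / [6] / [7];  Q = [1, 2, 8, 9] / [3, 5] / [4] / [6] / [7]
Final shape: (4, 2, 1, 1, 1).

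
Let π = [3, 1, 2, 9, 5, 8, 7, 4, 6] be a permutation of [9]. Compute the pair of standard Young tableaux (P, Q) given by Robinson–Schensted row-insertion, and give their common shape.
P = [1, 2, 4, 6] / [3, 5, 7] / [8] / [9];  Q = [1, 3, 4, 6] / [2, 5, 9] / [7] / [8];  common shape = (4, 3, 1, 1)

Row-insert the values π_1, π_2, … into P one at a time, bumping the leftmost entry strictly greater than the inserted value down to the next row. The recording tableau Q records, in position (i, j), the step at which that cell was added to P.
  Insert 3 (step 1): P = [3];  Q = [1]
  Insert 1 (step 2): P = [1] / [3];  Q = [1] / [2]
  Insert 2 (step 3): P = [1, 2] / [3];  Q = [1, 3] / [2]
  Insert 9 (step 4): P = [1, 2, 9] / [3];  Q = [1, 3, 4] / [2]
  Insert 5 (step 5): P = [1, 2, 5] / [3, 9];  Q = [1, 3, 4] / [2, 5]
  Insert 8 (step 6): P = [1, 2, 5, 8] / [3, 9];  Q = [1, 3, 4, 6] / [2, 5]
  Insert 7 (step 7): P = [1, 2, 5, 7] / [3, 8] / [9];  Q = [1, 3, 4, 6] / [2, 5] / [7]
  Insert 4 (step 8): P = [1, 2, 4, 7] / [3, 5] / [8] / [9];  Q = [1, 3, 4, 6] / [2, 5] / [7] / [8]
  Insert 6 (step 9): P = [1, 2, 4, 6] / [3, 5, 7] / [8] / [9];  Q = [1, 3, 4, 6] / [2, 5, 9] / [7] / [8]
Final shape: (4, 3, 1, 1).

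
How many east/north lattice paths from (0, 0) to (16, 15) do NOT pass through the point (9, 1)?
Number of paths = 299377395

Total paths from (0, 0) to (16, 15): C(31, 16) = 300540195. Paths through (9, 1): (paths (0, 0) → (9, 1)) × (paths (9, 1) → (16, 15)) = C(10, 9) · C(21, 7) = 10 · 116280 = 1162800. Avoidance count = 300540195 − 1162800 = 299377395.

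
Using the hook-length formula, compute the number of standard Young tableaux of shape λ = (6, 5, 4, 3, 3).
# SYT of shape (6, 5, 4, 3, 3) = 271591320

Hook-length formula: f^λ = n! / Π hook(c), product over all cells c of the Young diagram. For λ = (6, 5, 4, 3, 3), n = 21 boxes. Hook lengths by row (left-to-right, top-to-bottom): [10, 9, 8, 5, 3, 1]; [8, 7, 6, 3, 1]; [6, 5, 4, 1]; [4, 3, 2]; [3, 2, 1]. Product of hooks = 188116992000. So f^λ = 21! / 188116992000 = 51090942171709440000 / 188116992000 = 271591320.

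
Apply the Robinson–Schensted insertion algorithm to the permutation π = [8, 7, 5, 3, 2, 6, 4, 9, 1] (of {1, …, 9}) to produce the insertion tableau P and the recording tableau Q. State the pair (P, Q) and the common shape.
P = [1, 4, 9] / [2, 6] / [3] / [5] / [7] / [8];  Q = [1, 6, 8] / [2, 7] / [3] / [4] / [5] / [9];  common shape = (3, 2, 1, 1, 1, 1)

Row-insert the values π_1, π_2, … into P one at a time, bumping the leftmost entry strictly greater than the inserted value down to the next row. The recording tableau Q records, in position (i, j), the step at which that cell was added to P.
  Insert 8 (step 1): P = [8];  Q = [1]
  Insert 7 (step 2): P = [7] / [8];  Q = [1] / [2]
  Insert 5 (step 3): P = [5] / [7] / [8];  Q = [1] / [2] / [3]
  Insert 3 (step 4): P = [3] / [5] / [7] / [8];  Q = [1] / [2] / [3] / [4]
  Insert 2 (step 5): P = [2] / [3] / [5] / [7] / [8];  Q = [1] / [2] / [3] / [4] / [5]
  Insert 6 (step 6): P = [2, 6] / [3] / [5] / [7] / [8];  Q = [1, 6] / [2] / [3] / [4] / [5]
  Insert 4 (step 7): P = [2, 4] / [3, 6] / [5] / [7] / [8];  Q = [1, 6] / [2, 7] / [3] / [4] / [5]
  Insert 9 (step 8): P = [2, 4, 9] / [3, 6] / [5] / [7] / [8];  Q = [1, 6, 8] / [2, 7] / [3] / [4] / [5]
  Insert 1 (step 9): P = [1, 4, 9] / [2, 6] / [3] / [5] / [7] / [8];  Q = [1, 6, 8] / [2, 7] / [3] / [4] / [5] / [9]
Final shape: (3, 2, 1, 1, 1, 1).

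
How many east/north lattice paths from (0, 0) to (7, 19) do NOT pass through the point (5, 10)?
Number of paths = 492635

Total paths from (0, 0) to (7, 19): C(26, 7) = 657800. Paths through (5, 10): (paths (0, 0) → (5, 10)) × (paths (5, 10) → (7, 19)) = C(15, 5) · C(11, 2) = 3003 · 55 = 165165. Avoidance count = 657800 − 165165 = 492635.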